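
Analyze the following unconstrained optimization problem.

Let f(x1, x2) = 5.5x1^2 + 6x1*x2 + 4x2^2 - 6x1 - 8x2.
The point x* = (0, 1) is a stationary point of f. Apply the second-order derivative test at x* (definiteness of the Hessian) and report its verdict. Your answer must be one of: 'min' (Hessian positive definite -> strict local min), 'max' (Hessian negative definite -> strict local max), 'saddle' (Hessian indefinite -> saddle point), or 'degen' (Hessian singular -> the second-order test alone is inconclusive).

Compute the Hessian H = grad^2 f:
  H = [[11, 6], [6, 8]]
Verify stationarity: grad f(x*) = H x* + g = (0, 0).
Eigenvalues of H: 3.3153, 15.6847.
Both eigenvalues > 0, so H is positive definite -> x* is a strict local min.

min


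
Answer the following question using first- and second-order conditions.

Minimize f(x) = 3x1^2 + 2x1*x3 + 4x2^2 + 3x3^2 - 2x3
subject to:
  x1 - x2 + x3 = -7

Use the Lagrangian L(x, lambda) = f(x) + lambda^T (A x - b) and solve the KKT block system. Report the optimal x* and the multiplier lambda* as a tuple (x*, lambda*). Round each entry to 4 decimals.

Form the Lagrangian:
  L(x, lambda) = (1/2) x^T Q x + c^T x + lambda^T (A x - b)
Stationarity (grad_x L = 0): Q x + c + A^T lambda = 0.
Primal feasibility: A x = b.

This gives the KKT block system:
  [ Q   A^T ] [ x     ]   [-c ]
  [ A    0  ] [ lambda ] = [ b ]

Solving the linear system:
  x*      = (-2.5417, 2.4167, -2.0417)
  lambda* = (19.3333)
  f(x*)   = 69.7083

x* = (-2.5417, 2.4167, -2.0417), lambda* = (19.3333)


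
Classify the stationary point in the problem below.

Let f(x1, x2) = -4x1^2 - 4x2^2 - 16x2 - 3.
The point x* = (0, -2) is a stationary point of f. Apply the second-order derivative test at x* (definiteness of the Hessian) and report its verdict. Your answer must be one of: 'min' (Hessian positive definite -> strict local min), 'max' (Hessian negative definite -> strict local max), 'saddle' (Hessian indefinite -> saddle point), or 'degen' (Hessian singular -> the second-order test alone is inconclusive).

Compute the Hessian H = grad^2 f:
  H = [[-8, 0], [0, -8]]
Verify stationarity: grad f(x*) = H x* + g = (0, 0).
Eigenvalues of H: -8, -8.
Both eigenvalues < 0, so H is negative definite -> x* is a strict local max.

max


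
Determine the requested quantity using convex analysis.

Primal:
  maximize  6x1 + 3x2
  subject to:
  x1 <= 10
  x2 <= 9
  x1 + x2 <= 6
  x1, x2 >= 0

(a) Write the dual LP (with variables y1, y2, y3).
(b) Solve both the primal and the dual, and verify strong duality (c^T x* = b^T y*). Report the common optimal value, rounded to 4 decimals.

The standard primal-dual pair for 'max c^T x s.t. A x <= b, x >= 0' is:
  Dual:  min b^T y  s.t.  A^T y >= c,  y >= 0.

So the dual LP is:
  minimize  10y1 + 9y2 + 6y3
  subject to:
    y1 + y3 >= 6
    y2 + y3 >= 3
    y1, y2, y3 >= 0

Solving the primal: x* = (6, 0).
  primal value c^T x* = 36.
Solving the dual: y* = (0, 0, 6).
  dual value b^T y* = 36.
Strong duality: c^T x* = b^T y*. Confirmed.

36


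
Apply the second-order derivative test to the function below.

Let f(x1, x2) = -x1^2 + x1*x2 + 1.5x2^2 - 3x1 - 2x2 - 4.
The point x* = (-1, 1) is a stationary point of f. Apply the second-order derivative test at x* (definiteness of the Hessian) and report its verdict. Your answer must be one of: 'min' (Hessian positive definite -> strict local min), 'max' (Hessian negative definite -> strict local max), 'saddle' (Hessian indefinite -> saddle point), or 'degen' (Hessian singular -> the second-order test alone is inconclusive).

Compute the Hessian H = grad^2 f:
  H = [[-2, 1], [1, 3]]
Verify stationarity: grad f(x*) = H x* + g = (0, 0).
Eigenvalues of H: -2.1926, 3.1926.
Eigenvalues have mixed signs, so H is indefinite -> x* is a saddle point.

saddle


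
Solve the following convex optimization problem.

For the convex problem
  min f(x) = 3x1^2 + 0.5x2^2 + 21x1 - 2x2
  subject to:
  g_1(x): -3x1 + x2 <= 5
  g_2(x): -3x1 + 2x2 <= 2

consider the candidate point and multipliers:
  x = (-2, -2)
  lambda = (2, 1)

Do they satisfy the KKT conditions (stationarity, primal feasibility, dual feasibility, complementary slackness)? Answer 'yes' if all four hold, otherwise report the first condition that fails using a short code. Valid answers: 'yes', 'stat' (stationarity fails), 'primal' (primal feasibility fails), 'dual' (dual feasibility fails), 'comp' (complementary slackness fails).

Gradient of f: grad f(x) = Q x + c = (9, -4)
Constraint values g_i(x) = a_i^T x - b_i:
  g_1((-2, -2)) = -1
  g_2((-2, -2)) = 0
Stationarity residual: grad f(x) + sum_i lambda_i a_i = (0, 0)
  -> stationarity OK
Primal feasibility (all g_i <= 0): OK
Dual feasibility (all lambda_i >= 0): OK
Complementary slackness (lambda_i * g_i(x) = 0 for all i): FAILS

Verdict: the first failing condition is complementary_slackness -> comp.

comp


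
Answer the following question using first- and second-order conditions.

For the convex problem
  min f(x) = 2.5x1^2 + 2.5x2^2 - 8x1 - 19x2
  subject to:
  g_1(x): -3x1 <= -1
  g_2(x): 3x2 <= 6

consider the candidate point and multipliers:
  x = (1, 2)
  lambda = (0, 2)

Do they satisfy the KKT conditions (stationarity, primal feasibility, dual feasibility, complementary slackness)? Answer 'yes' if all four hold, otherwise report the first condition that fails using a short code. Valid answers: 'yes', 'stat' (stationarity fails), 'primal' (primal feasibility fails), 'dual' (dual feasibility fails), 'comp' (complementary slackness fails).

Gradient of f: grad f(x) = Q x + c = (-3, -9)
Constraint values g_i(x) = a_i^T x - b_i:
  g_1((1, 2)) = -2
  g_2((1, 2)) = 0
Stationarity residual: grad f(x) + sum_i lambda_i a_i = (-3, -3)
  -> stationarity FAILS
Primal feasibility (all g_i <= 0): OK
Dual feasibility (all lambda_i >= 0): OK
Complementary slackness (lambda_i * g_i(x) = 0 for all i): OK

Verdict: the first failing condition is stationarity -> stat.

stat


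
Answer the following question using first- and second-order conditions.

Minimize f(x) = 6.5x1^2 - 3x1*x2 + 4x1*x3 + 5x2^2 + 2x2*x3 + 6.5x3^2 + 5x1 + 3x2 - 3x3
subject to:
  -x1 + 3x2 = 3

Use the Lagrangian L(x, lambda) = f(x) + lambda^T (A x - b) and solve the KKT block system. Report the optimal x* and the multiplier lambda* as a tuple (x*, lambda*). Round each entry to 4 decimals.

Form the Lagrangian:
  L(x, lambda) = (1/2) x^T Q x + c^T x + lambda^T (A x - b)
Stationarity (grad_x L = 0): Q x + c + A^T lambda = 0.
Primal feasibility: A x = b.

This gives the KKT block system:
  [ Q   A^T ] [ x     ]   [-c ]
  [ A    0  ] [ lambda ] = [ b ]

Solving the linear system:
  x*      = (-0.6413, 0.7862, 0.3071)
  lambda* = (-4.4668)
  f(x*)   = 5.8157

x* = (-0.6413, 0.7862, 0.3071), lambda* = (-4.4668)


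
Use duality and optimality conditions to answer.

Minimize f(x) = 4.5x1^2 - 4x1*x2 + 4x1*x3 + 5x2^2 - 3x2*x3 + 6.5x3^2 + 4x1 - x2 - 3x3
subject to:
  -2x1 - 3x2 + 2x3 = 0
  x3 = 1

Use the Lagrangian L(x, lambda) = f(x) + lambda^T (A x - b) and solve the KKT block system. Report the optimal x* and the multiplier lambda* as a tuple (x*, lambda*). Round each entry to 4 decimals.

Form the Lagrangian:
  L(x, lambda) = (1/2) x^T Q x + c^T x + lambda^T (A x - b)
Stationarity (grad_x L = 0): Q x + c + A^T lambda = 0.
Primal feasibility: A x = b.

This gives the KKT block system:
  [ Q   A^T ] [ x     ]   [-c ]
  [ A    0  ] [ lambda ] = [ b ]

Solving the linear system:
  x*      = (-0.1893, 0.7929, 1)
  lambda* = (1.5621, -9.9882)
  f(x*)   = 2.7189

x* = (-0.1893, 0.7929, 1), lambda* = (1.5621, -9.9882)


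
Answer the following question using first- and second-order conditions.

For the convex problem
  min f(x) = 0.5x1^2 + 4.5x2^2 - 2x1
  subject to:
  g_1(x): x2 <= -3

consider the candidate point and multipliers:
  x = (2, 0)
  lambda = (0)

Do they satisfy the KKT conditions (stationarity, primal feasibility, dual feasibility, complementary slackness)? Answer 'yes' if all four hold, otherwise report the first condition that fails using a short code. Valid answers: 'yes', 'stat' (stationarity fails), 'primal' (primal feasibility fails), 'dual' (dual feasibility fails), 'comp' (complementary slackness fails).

Gradient of f: grad f(x) = Q x + c = (0, 0)
Constraint values g_i(x) = a_i^T x - b_i:
  g_1((2, 0)) = 3
Stationarity residual: grad f(x) + sum_i lambda_i a_i = (0, 0)
  -> stationarity OK
Primal feasibility (all g_i <= 0): FAILS
Dual feasibility (all lambda_i >= 0): OK
Complementary slackness (lambda_i * g_i(x) = 0 for all i): OK

Verdict: the first failing condition is primal_feasibility -> primal.

primal


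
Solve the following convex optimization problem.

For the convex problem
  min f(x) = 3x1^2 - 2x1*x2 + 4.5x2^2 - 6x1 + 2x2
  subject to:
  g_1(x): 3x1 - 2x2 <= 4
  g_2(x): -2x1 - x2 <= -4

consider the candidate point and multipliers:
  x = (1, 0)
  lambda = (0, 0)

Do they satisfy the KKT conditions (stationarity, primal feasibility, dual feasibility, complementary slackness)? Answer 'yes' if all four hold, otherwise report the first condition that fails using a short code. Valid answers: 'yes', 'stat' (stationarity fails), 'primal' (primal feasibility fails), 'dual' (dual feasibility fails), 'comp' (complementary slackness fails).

Gradient of f: grad f(x) = Q x + c = (0, 0)
Constraint values g_i(x) = a_i^T x - b_i:
  g_1((1, 0)) = -1
  g_2((1, 0)) = 2
Stationarity residual: grad f(x) + sum_i lambda_i a_i = (0, 0)
  -> stationarity OK
Primal feasibility (all g_i <= 0): FAILS
Dual feasibility (all lambda_i >= 0): OK
Complementary slackness (lambda_i * g_i(x) = 0 for all i): OK

Verdict: the first failing condition is primal_feasibility -> primal.

primal


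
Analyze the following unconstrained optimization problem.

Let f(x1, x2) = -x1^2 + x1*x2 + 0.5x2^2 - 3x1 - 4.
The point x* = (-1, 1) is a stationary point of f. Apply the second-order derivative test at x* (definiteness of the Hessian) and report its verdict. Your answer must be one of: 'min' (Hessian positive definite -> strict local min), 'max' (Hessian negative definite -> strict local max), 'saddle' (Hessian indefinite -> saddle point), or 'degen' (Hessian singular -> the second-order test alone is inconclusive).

Compute the Hessian H = grad^2 f:
  H = [[-2, 1], [1, 1]]
Verify stationarity: grad f(x*) = H x* + g = (0, 0).
Eigenvalues of H: -2.3028, 1.3028.
Eigenvalues have mixed signs, so H is indefinite -> x* is a saddle point.

saddle


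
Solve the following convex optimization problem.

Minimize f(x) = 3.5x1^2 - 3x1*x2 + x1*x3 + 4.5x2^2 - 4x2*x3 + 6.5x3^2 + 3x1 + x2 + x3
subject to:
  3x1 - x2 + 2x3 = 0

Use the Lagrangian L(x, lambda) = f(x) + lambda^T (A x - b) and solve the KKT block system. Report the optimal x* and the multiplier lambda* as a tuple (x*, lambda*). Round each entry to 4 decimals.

Form the Lagrangian:
  L(x, lambda) = (1/2) x^T Q x + c^T x + lambda^T (A x - b)
Stationarity (grad_x L = 0): Q x + c + A^T lambda = 0.
Primal feasibility: A x = b.

This gives the KKT block system:
  [ Q   A^T ] [ x     ]   [-c ]
  [ A    0  ] [ lambda ] = [ b ]

Solving the linear system:
  x*      = (-0.0925, -0.2519, 0.0128)
  lambda* = (-1.0404)
  f(x*)   = -0.2582

x* = (-0.0925, -0.2519, 0.0128), lambda* = (-1.0404)


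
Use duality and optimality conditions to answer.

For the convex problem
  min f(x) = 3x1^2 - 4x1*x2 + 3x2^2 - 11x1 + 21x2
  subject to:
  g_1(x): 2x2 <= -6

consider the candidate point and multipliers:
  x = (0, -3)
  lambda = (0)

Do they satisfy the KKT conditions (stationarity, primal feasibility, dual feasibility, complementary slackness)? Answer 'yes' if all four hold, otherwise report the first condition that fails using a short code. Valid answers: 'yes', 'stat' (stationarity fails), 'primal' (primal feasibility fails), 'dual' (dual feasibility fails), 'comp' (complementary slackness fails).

Gradient of f: grad f(x) = Q x + c = (1, 3)
Constraint values g_i(x) = a_i^T x - b_i:
  g_1((0, -3)) = 0
Stationarity residual: grad f(x) + sum_i lambda_i a_i = (1, 3)
  -> stationarity FAILS
Primal feasibility (all g_i <= 0): OK
Dual feasibility (all lambda_i >= 0): OK
Complementary slackness (lambda_i * g_i(x) = 0 for all i): OK

Verdict: the first failing condition is stationarity -> stat.

stat


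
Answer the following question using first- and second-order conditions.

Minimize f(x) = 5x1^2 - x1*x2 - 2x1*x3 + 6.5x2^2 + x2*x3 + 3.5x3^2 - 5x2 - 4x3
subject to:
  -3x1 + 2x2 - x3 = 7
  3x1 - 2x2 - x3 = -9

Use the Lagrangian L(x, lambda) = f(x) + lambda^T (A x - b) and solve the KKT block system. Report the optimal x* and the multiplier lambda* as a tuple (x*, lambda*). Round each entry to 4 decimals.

Form the Lagrangian:
  L(x, lambda) = (1/2) x^T Q x + c^T x + lambda^T (A x - b)
Stationarity (grad_x L = 0): Q x + c + A^T lambda = 0.
Primal feasibility: A x = b.

This gives the KKT block system:
  [ Q   A^T ] [ x     ]   [-c ]
  [ A    0  ] [ lambda ] = [ b ]

Solving the linear system:
  x*      = (-1.8207, 1.269, 1)
  lambda* = (0.3759, 7.5345)
  f(x*)   = 27.4172

x* = (-1.8207, 1.269, 1), lambda* = (0.3759, 7.5345)


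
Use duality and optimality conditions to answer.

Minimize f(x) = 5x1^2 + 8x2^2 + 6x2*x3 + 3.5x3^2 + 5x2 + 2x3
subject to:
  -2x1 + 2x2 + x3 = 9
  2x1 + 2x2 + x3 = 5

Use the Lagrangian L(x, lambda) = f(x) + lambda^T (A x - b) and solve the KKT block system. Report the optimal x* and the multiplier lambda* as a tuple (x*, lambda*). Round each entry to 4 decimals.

Form the Lagrangian:
  L(x, lambda) = (1/2) x^T Q x + c^T x + lambda^T (A x - b)
Stationarity (grad_x L = 0): Q x + c + A^T lambda = 0.
Primal feasibility: A x = b.

This gives the KKT block system:
  [ Q   A^T ] [ x     ]   [-c ]
  [ A    0  ] [ lambda ] = [ b ]

Solving the linear system:
  x*      = (-1, 2.75, 1.5)
  lambda* = (-17, -12)
  f(x*)   = 114.875

x* = (-1, 2.75, 1.5), lambda* = (-17, -12)


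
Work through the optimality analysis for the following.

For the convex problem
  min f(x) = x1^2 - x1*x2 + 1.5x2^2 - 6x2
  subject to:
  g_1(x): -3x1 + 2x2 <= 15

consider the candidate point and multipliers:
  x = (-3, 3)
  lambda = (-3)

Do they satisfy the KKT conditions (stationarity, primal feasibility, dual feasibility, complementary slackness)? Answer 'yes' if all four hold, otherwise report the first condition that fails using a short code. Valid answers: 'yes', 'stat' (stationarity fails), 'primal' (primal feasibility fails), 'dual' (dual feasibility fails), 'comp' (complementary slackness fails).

Gradient of f: grad f(x) = Q x + c = (-9, 6)
Constraint values g_i(x) = a_i^T x - b_i:
  g_1((-3, 3)) = 0
Stationarity residual: grad f(x) + sum_i lambda_i a_i = (0, 0)
  -> stationarity OK
Primal feasibility (all g_i <= 0): OK
Dual feasibility (all lambda_i >= 0): FAILS
Complementary slackness (lambda_i * g_i(x) = 0 for all i): OK

Verdict: the first failing condition is dual_feasibility -> dual.

dual


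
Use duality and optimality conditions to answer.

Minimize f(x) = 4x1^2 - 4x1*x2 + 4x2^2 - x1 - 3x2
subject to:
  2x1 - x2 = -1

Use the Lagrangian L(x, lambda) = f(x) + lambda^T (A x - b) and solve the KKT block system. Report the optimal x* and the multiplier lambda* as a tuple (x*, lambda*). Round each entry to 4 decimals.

Form the Lagrangian:
  L(x, lambda) = (1/2) x^T Q x + c^T x + lambda^T (A x - b)
Stationarity (grad_x L = 0): Q x + c + A^T lambda = 0.
Primal feasibility: A x = b.

This gives the KKT block system:
  [ Q   A^T ] [ x     ]   [-c ]
  [ A    0  ] [ lambda ] = [ b ]

Solving the linear system:
  x*      = (-0.2083, 0.5833)
  lambda* = (2.5)
  f(x*)   = 0.4792

x* = (-0.2083, 0.5833), lambda* = (2.5)


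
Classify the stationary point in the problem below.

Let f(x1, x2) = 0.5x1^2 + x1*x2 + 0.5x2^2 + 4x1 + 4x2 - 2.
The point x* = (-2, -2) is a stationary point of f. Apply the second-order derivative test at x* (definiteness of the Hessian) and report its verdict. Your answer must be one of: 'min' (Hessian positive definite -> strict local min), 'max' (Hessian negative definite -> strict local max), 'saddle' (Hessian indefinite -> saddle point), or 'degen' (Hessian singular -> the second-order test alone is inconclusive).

Compute the Hessian H = grad^2 f:
  H = [[1, 1], [1, 1]]
Verify stationarity: grad f(x*) = H x* + g = (0, 0).
Eigenvalues of H: 0, 2.
H has a zero eigenvalue (singular; positive semidefinite but not definite), so H is neither positive definite, negative definite, nor indefinite. The second-order test alone is inconclusive -> degen.
(Indeed, f is constant along the null direction of H through x*, so x* is not a strict local extremum.)

degen


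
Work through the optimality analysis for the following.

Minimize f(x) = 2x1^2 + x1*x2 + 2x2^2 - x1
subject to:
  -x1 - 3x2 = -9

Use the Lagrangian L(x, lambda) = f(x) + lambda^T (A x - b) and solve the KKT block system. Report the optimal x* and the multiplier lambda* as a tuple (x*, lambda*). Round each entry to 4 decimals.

Form the Lagrangian:
  L(x, lambda) = (1/2) x^T Q x + c^T x + lambda^T (A x - b)
Stationarity (grad_x L = 0): Q x + c + A^T lambda = 0.
Primal feasibility: A x = b.

This gives the KKT block system:
  [ Q   A^T ] [ x     ]   [-c ]
  [ A    0  ] [ lambda ] = [ b ]

Solving the linear system:
  x*      = (0.5294, 2.8235)
  lambda* = (3.9412)
  f(x*)   = 17.4706

x* = (0.5294, 2.8235), lambda* = (3.9412)


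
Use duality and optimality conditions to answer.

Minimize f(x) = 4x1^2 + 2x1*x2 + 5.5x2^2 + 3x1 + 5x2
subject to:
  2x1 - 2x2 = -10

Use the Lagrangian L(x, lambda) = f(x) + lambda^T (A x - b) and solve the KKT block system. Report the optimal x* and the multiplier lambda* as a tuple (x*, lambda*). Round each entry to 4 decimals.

Form the Lagrangian:
  L(x, lambda) = (1/2) x^T Q x + c^T x + lambda^T (A x - b)
Stationarity (grad_x L = 0): Q x + c + A^T lambda = 0.
Primal feasibility: A x = b.

This gives the KKT block system:
  [ Q   A^T ] [ x     ]   [-c ]
  [ A    0  ] [ lambda ] = [ b ]

Solving the linear system:
  x*      = (-3.1739, 1.8261)
  lambda* = (9.3696)
  f(x*)   = 46.6522

x* = (-3.1739, 1.8261), lambda* = (9.3696)


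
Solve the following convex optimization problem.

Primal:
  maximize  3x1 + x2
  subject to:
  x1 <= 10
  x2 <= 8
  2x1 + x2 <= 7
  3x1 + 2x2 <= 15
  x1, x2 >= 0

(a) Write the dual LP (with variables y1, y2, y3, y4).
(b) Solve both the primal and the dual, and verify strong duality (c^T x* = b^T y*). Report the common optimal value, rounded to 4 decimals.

The standard primal-dual pair for 'max c^T x s.t. A x <= b, x >= 0' is:
  Dual:  min b^T y  s.t.  A^T y >= c,  y >= 0.

So the dual LP is:
  minimize  10y1 + 8y2 + 7y3 + 15y4
  subject to:
    y1 + 2y3 + 3y4 >= 3
    y2 + y3 + 2y4 >= 1
    y1, y2, y3, y4 >= 0

Solving the primal: x* = (3.5, 0).
  primal value c^T x* = 10.5.
Solving the dual: y* = (0, 0, 1.5, 0).
  dual value b^T y* = 10.5.
Strong duality: c^T x* = b^T y*. Confirmed.

10.5


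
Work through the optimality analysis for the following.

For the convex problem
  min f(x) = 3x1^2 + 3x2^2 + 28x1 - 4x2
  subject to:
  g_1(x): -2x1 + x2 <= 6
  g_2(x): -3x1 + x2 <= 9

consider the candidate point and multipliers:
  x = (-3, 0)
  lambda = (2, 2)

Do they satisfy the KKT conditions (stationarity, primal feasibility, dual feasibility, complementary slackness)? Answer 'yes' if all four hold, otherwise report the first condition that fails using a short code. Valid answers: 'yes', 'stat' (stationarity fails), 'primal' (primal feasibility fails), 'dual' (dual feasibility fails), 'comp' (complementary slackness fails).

Gradient of f: grad f(x) = Q x + c = (10, -4)
Constraint values g_i(x) = a_i^T x - b_i:
  g_1((-3, 0)) = 0
  g_2((-3, 0)) = 0
Stationarity residual: grad f(x) + sum_i lambda_i a_i = (0, 0)
  -> stationarity OK
Primal feasibility (all g_i <= 0): OK
Dual feasibility (all lambda_i >= 0): OK
Complementary slackness (lambda_i * g_i(x) = 0 for all i): OK

Verdict: yes, KKT holds.

yes


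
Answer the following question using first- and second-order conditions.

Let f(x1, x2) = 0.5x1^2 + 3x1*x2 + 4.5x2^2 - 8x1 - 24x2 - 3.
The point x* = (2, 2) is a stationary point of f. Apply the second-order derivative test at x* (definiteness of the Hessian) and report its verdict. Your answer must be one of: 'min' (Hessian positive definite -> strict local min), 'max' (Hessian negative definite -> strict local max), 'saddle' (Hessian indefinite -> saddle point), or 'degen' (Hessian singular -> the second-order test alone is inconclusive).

Compute the Hessian H = grad^2 f:
  H = [[1, 3], [3, 9]]
Verify stationarity: grad f(x*) = H x* + g = (0, 0).
Eigenvalues of H: 0, 10.
H has a zero eigenvalue (singular; positive semidefinite but not definite), so H is neither positive definite, negative definite, nor indefinite. The second-order test alone is inconclusive -> degen.
(Indeed, f is constant along the null direction of H through x*, so x* is not a strict local extremum.)

degen


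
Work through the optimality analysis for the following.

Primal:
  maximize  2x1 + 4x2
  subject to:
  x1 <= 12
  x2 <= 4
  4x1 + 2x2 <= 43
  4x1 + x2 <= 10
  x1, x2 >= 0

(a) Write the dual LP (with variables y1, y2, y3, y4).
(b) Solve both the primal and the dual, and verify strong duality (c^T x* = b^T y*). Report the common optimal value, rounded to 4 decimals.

The standard primal-dual pair for 'max c^T x s.t. A x <= b, x >= 0' is:
  Dual:  min b^T y  s.t.  A^T y >= c,  y >= 0.

So the dual LP is:
  minimize  12y1 + 4y2 + 43y3 + 10y4
  subject to:
    y1 + 4y3 + 4y4 >= 2
    y2 + 2y3 + y4 >= 4
    y1, y2, y3, y4 >= 0

Solving the primal: x* = (1.5, 4).
  primal value c^T x* = 19.
Solving the dual: y* = (0, 3.5, 0, 0.5).
  dual value b^T y* = 19.
Strong duality: c^T x* = b^T y*. Confirmed.

19


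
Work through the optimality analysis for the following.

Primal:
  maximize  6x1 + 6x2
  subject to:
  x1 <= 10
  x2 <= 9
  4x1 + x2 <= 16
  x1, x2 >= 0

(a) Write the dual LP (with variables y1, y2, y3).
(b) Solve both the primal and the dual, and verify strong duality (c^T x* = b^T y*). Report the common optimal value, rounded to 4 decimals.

The standard primal-dual pair for 'max c^T x s.t. A x <= b, x >= 0' is:
  Dual:  min b^T y  s.t.  A^T y >= c,  y >= 0.

So the dual LP is:
  minimize  10y1 + 9y2 + 16y3
  subject to:
    y1 + 4y3 >= 6
    y2 + y3 >= 6
    y1, y2, y3 >= 0

Solving the primal: x* = (1.75, 9).
  primal value c^T x* = 64.5.
Solving the dual: y* = (0, 4.5, 1.5).
  dual value b^T y* = 64.5.
Strong duality: c^T x* = b^T y*. Confirmed.

64.5


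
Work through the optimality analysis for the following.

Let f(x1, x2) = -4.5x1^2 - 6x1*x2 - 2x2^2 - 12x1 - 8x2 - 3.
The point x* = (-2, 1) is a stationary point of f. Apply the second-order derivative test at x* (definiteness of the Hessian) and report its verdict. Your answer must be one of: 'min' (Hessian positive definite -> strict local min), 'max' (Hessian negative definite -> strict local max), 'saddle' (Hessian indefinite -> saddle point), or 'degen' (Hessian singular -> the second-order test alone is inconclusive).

Compute the Hessian H = grad^2 f:
  H = [[-9, -6], [-6, -4]]
Verify stationarity: grad f(x*) = H x* + g = (0, 0).
Eigenvalues of H: -13, 0.
H has a zero eigenvalue (singular; negative semidefinite but not definite), so H is neither positive definite, negative definite, nor indefinite. The second-order test alone is inconclusive -> degen.
(Indeed, f is constant along the null direction of H through x*, so x* is not a strict local extremum.)

degen


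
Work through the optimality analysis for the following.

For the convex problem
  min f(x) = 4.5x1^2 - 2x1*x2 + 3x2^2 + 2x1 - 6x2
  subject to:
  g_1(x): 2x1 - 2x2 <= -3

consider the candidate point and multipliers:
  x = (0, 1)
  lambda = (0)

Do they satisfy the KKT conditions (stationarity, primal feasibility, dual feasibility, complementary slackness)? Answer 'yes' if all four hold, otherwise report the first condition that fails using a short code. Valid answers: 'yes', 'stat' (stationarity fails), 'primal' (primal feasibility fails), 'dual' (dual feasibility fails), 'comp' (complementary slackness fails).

Gradient of f: grad f(x) = Q x + c = (0, 0)
Constraint values g_i(x) = a_i^T x - b_i:
  g_1((0, 1)) = 1
Stationarity residual: grad f(x) + sum_i lambda_i a_i = (0, 0)
  -> stationarity OK
Primal feasibility (all g_i <= 0): FAILS
Dual feasibility (all lambda_i >= 0): OK
Complementary slackness (lambda_i * g_i(x) = 0 for all i): OK

Verdict: the first failing condition is primal_feasibility -> primal.

primal


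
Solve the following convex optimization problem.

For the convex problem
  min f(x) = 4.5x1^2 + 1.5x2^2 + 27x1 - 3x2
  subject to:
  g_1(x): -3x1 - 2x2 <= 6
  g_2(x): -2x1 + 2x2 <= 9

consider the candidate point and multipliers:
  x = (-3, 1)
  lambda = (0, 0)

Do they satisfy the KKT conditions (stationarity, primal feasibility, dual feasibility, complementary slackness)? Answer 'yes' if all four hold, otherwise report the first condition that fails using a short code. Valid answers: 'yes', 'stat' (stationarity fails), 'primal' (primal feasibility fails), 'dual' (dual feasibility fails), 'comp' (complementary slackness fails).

Gradient of f: grad f(x) = Q x + c = (0, 0)
Constraint values g_i(x) = a_i^T x - b_i:
  g_1((-3, 1)) = 1
  g_2((-3, 1)) = -1
Stationarity residual: grad f(x) + sum_i lambda_i a_i = (0, 0)
  -> stationarity OK
Primal feasibility (all g_i <= 0): FAILS
Dual feasibility (all lambda_i >= 0): OK
Complementary slackness (lambda_i * g_i(x) = 0 for all i): OK

Verdict: the first failing condition is primal_feasibility -> primal.

primal


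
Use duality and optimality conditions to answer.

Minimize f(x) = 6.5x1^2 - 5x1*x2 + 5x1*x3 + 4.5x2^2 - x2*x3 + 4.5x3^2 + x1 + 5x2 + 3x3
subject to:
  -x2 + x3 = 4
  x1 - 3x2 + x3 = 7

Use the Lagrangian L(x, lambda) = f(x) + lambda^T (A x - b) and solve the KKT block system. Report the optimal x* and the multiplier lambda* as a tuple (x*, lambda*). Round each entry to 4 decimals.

Form the Lagrangian:
  L(x, lambda) = (1/2) x^T Q x + c^T x + lambda^T (A x - b)
Stationarity (grad_x L = 0): Q x + c + A^T lambda = 0.
Primal feasibility: A x = b.

This gives the KKT block system:
  [ Q   A^T ] [ x     ]   [-c ]
  [ A    0  ] [ lambda ] = [ b ]

Solving the linear system:
  x*      = (-1.7059, -2.3529, 1.6471)
  lambda* = (-12.8235, 1.1765)
  f(x*)   = 17.2647

x* = (-1.7059, -2.3529, 1.6471), lambda* = (-12.8235, 1.1765)


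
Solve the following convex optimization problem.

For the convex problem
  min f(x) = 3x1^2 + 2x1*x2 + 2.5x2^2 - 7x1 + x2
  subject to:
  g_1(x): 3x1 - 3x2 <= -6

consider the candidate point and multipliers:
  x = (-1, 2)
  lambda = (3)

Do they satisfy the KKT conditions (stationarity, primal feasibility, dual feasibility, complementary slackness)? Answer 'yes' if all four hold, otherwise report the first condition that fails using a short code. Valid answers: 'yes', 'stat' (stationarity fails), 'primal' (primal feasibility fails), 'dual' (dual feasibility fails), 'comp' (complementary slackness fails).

Gradient of f: grad f(x) = Q x + c = (-9, 9)
Constraint values g_i(x) = a_i^T x - b_i:
  g_1((-1, 2)) = -3
Stationarity residual: grad f(x) + sum_i lambda_i a_i = (0, 0)
  -> stationarity OK
Primal feasibility (all g_i <= 0): OK
Dual feasibility (all lambda_i >= 0): OK
Complementary slackness (lambda_i * g_i(x) = 0 for all i): FAILS

Verdict: the first failing condition is complementary_slackness -> comp.

comp


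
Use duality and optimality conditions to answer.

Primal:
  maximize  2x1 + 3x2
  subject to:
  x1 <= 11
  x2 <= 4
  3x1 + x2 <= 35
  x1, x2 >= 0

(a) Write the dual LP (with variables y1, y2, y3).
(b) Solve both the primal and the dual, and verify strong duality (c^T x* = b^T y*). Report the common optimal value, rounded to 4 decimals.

The standard primal-dual pair for 'max c^T x s.t. A x <= b, x >= 0' is:
  Dual:  min b^T y  s.t.  A^T y >= c,  y >= 0.

So the dual LP is:
  minimize  11y1 + 4y2 + 35y3
  subject to:
    y1 + 3y3 >= 2
    y2 + y3 >= 3
    y1, y2, y3 >= 0

Solving the primal: x* = (10.3333, 4).
  primal value c^T x* = 32.6667.
Solving the dual: y* = (0, 2.3333, 0.6667).
  dual value b^T y* = 32.6667.
Strong duality: c^T x* = b^T y*. Confirmed.

32.6667


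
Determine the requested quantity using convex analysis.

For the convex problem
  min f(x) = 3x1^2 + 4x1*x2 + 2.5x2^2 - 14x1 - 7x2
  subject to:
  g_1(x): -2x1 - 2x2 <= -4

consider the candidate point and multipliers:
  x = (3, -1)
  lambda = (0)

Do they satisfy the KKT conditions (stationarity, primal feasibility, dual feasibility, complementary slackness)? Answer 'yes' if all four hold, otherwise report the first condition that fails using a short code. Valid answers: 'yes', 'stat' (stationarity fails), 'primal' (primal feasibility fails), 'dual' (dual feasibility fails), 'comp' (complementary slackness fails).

Gradient of f: grad f(x) = Q x + c = (0, 0)
Constraint values g_i(x) = a_i^T x - b_i:
  g_1((3, -1)) = 0
Stationarity residual: grad f(x) + sum_i lambda_i a_i = (0, 0)
  -> stationarity OK
Primal feasibility (all g_i <= 0): OK
Dual feasibility (all lambda_i >= 0): OK
Complementary slackness (lambda_i * g_i(x) = 0 for all i): OK

Verdict: yes, KKT holds.

yes


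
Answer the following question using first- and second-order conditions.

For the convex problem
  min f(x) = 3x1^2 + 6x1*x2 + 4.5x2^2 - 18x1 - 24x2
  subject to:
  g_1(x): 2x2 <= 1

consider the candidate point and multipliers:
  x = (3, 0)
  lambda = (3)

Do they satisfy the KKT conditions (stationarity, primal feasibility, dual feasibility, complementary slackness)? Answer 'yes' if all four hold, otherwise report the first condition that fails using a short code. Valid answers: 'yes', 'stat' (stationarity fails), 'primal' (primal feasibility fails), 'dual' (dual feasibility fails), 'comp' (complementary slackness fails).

Gradient of f: grad f(x) = Q x + c = (0, -6)
Constraint values g_i(x) = a_i^T x - b_i:
  g_1((3, 0)) = -1
Stationarity residual: grad f(x) + sum_i lambda_i a_i = (0, 0)
  -> stationarity OK
Primal feasibility (all g_i <= 0): OK
Dual feasibility (all lambda_i >= 0): OK
Complementary slackness (lambda_i * g_i(x) = 0 for all i): FAILS

Verdict: the first failing condition is complementary_slackness -> comp.

comp


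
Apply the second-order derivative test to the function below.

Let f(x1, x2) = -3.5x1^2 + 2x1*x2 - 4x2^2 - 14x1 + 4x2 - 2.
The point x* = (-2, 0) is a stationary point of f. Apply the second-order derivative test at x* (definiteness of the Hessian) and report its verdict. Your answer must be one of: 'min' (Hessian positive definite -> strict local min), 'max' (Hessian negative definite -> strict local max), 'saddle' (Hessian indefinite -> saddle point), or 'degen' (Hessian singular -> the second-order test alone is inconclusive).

Compute the Hessian H = grad^2 f:
  H = [[-7, 2], [2, -8]]
Verify stationarity: grad f(x*) = H x* + g = (0, 0).
Eigenvalues of H: -9.5616, -5.4384.
Both eigenvalues < 0, so H is negative definite -> x* is a strict local max.

max


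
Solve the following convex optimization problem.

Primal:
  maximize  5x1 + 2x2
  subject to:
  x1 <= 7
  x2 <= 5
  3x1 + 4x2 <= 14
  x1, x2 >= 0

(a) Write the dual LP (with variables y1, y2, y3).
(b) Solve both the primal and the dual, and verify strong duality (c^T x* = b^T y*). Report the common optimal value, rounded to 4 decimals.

The standard primal-dual pair for 'max c^T x s.t. A x <= b, x >= 0' is:
  Dual:  min b^T y  s.t.  A^T y >= c,  y >= 0.

So the dual LP is:
  minimize  7y1 + 5y2 + 14y3
  subject to:
    y1 + 3y3 >= 5
    y2 + 4y3 >= 2
    y1, y2, y3 >= 0

Solving the primal: x* = (4.6667, 0).
  primal value c^T x* = 23.3333.
Solving the dual: y* = (0, 0, 1.6667).
  dual value b^T y* = 23.3333.
Strong duality: c^T x* = b^T y*. Confirmed.

23.3333


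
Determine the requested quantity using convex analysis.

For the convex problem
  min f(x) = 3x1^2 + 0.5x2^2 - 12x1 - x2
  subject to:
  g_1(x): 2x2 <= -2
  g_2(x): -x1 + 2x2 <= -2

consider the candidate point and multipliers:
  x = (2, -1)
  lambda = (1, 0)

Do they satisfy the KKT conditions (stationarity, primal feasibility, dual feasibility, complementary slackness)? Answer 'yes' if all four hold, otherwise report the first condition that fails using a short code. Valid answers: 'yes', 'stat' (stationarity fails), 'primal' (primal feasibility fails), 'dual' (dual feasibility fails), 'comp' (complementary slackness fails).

Gradient of f: grad f(x) = Q x + c = (0, -2)
Constraint values g_i(x) = a_i^T x - b_i:
  g_1((2, -1)) = 0
  g_2((2, -1)) = -2
Stationarity residual: grad f(x) + sum_i lambda_i a_i = (0, 0)
  -> stationarity OK
Primal feasibility (all g_i <= 0): OK
Dual feasibility (all lambda_i >= 0): OK
Complementary slackness (lambda_i * g_i(x) = 0 for all i): OK

Verdict: yes, KKT holds.

yes


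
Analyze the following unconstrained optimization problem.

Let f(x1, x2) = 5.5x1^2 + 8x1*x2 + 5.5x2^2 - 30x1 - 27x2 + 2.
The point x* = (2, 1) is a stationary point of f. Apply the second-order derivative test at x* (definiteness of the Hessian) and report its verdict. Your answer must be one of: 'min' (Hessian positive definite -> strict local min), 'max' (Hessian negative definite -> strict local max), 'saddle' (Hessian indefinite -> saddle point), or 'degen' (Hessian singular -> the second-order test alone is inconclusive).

Compute the Hessian H = grad^2 f:
  H = [[11, 8], [8, 11]]
Verify stationarity: grad f(x*) = H x* + g = (0, 0).
Eigenvalues of H: 3, 19.
Both eigenvalues > 0, so H is positive definite -> x* is a strict local min.

min


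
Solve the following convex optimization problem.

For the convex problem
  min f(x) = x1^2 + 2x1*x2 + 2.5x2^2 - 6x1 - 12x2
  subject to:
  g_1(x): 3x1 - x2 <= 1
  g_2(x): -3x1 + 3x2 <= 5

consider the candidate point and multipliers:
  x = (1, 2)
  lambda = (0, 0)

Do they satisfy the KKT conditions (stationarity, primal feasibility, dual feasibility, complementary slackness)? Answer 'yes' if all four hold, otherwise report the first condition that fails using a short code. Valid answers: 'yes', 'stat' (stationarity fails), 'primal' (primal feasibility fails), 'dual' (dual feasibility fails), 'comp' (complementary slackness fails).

Gradient of f: grad f(x) = Q x + c = (0, 0)
Constraint values g_i(x) = a_i^T x - b_i:
  g_1((1, 2)) = 0
  g_2((1, 2)) = -2
Stationarity residual: grad f(x) + sum_i lambda_i a_i = (0, 0)
  -> stationarity OK
Primal feasibility (all g_i <= 0): OK
Dual feasibility (all lambda_i >= 0): OK
Complementary slackness (lambda_i * g_i(x) = 0 for all i): OK

Verdict: yes, KKT holds.

yes


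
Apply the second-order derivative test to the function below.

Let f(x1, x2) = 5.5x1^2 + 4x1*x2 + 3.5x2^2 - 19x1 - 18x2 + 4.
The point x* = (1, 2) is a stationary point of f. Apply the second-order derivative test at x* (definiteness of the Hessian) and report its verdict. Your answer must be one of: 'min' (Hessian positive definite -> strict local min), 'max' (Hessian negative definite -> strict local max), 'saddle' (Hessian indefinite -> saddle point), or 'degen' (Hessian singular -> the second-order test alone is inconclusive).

Compute the Hessian H = grad^2 f:
  H = [[11, 4], [4, 7]]
Verify stationarity: grad f(x*) = H x* + g = (0, 0).
Eigenvalues of H: 4.5279, 13.4721.
Both eigenvalues > 0, so H is positive definite -> x* is a strict local min.

min


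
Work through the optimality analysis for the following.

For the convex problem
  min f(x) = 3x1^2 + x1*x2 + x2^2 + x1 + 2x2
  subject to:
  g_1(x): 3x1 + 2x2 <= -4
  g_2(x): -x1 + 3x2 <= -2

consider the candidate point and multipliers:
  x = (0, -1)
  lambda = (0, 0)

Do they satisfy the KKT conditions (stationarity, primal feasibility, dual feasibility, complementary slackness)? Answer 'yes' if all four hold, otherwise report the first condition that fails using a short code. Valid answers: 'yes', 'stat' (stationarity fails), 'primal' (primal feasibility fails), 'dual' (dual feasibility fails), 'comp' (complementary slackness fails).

Gradient of f: grad f(x) = Q x + c = (0, 0)
Constraint values g_i(x) = a_i^T x - b_i:
  g_1((0, -1)) = 2
  g_2((0, -1)) = -1
Stationarity residual: grad f(x) + sum_i lambda_i a_i = (0, 0)
  -> stationarity OK
Primal feasibility (all g_i <= 0): FAILS
Dual feasibility (all lambda_i >= 0): OK
Complementary slackness (lambda_i * g_i(x) = 0 for all i): OK

Verdict: the first failing condition is primal_feasibility -> primal.

primal


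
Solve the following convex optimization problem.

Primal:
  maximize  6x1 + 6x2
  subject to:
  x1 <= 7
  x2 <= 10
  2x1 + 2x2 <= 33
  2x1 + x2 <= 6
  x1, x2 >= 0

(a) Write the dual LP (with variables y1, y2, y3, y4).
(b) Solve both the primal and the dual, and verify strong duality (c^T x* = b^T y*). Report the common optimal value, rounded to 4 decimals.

The standard primal-dual pair for 'max c^T x s.t. A x <= b, x >= 0' is:
  Dual:  min b^T y  s.t.  A^T y >= c,  y >= 0.

So the dual LP is:
  minimize  7y1 + 10y2 + 33y3 + 6y4
  subject to:
    y1 + 2y3 + 2y4 >= 6
    y2 + 2y3 + y4 >= 6
    y1, y2, y3, y4 >= 0

Solving the primal: x* = (0, 6).
  primal value c^T x* = 36.
Solving the dual: y* = (0, 0, 0, 6).
  dual value b^T y* = 36.
Strong duality: c^T x* = b^T y*. Confirmed.

36


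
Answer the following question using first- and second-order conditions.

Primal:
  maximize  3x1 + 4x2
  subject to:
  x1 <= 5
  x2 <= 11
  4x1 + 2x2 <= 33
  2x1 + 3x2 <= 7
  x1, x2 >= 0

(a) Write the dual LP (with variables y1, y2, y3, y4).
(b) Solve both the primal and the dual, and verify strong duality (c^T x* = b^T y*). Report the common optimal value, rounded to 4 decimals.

The standard primal-dual pair for 'max c^T x s.t. A x <= b, x >= 0' is:
  Dual:  min b^T y  s.t.  A^T y >= c,  y >= 0.

So the dual LP is:
  minimize  5y1 + 11y2 + 33y3 + 7y4
  subject to:
    y1 + 4y3 + 2y4 >= 3
    y2 + 2y3 + 3y4 >= 4
    y1, y2, y3, y4 >= 0

Solving the primal: x* = (3.5, 0).
  primal value c^T x* = 10.5.
Solving the dual: y* = (0, 0, 0, 1.5).
  dual value b^T y* = 10.5.
Strong duality: c^T x* = b^T y*. Confirmed.

10.5


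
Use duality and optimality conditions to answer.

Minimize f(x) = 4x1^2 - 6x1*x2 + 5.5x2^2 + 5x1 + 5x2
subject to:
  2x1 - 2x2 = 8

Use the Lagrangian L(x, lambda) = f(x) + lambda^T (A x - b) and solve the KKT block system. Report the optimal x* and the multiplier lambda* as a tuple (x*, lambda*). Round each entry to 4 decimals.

Form the Lagrangian:
  L(x, lambda) = (1/2) x^T Q x + c^T x + lambda^T (A x - b)
Stationarity (grad_x L = 0): Q x + c + A^T lambda = 0.
Primal feasibility: A x = b.

This gives the KKT block system:
  [ Q   A^T ] [ x     ]   [-c ]
  [ A    0  ] [ lambda ] = [ b ]

Solving the linear system:
  x*      = (1.4286, -2.5714)
  lambda* = (-15.9286)
  f(x*)   = 60.8571

x* = (1.4286, -2.5714), lambda* = (-15.9286)


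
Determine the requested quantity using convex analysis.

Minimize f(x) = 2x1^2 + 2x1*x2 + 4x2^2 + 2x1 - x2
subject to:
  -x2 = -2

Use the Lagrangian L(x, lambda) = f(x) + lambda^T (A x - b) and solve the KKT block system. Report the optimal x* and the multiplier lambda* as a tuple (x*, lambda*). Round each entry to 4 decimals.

Form the Lagrangian:
  L(x, lambda) = (1/2) x^T Q x + c^T x + lambda^T (A x - b)
Stationarity (grad_x L = 0): Q x + c + A^T lambda = 0.
Primal feasibility: A x = b.

This gives the KKT block system:
  [ Q   A^T ] [ x     ]   [-c ]
  [ A    0  ] [ lambda ] = [ b ]

Solving the linear system:
  x*      = (-1.5, 2)
  lambda* = (12)
  f(x*)   = 9.5

x* = (-1.5, 2), lambda* = (12)


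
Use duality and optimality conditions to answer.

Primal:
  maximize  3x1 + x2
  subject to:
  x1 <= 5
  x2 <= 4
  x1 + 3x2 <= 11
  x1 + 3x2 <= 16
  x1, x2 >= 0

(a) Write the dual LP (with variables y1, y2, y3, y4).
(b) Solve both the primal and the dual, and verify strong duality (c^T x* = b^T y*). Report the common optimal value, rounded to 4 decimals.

The standard primal-dual pair for 'max c^T x s.t. A x <= b, x >= 0' is:
  Dual:  min b^T y  s.t.  A^T y >= c,  y >= 0.

So the dual LP is:
  minimize  5y1 + 4y2 + 11y3 + 16y4
  subject to:
    y1 + y3 + y4 >= 3
    y2 + 3y3 + 3y4 >= 1
    y1, y2, y3, y4 >= 0

Solving the primal: x* = (5, 2).
  primal value c^T x* = 17.
Solving the dual: y* = (2.6667, 0, 0.3333, 0).
  dual value b^T y* = 17.
Strong duality: c^T x* = b^T y*. Confirmed.

17
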